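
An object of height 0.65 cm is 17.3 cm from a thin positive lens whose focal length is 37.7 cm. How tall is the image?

1/d_i = 1/f − 1/d_o = 1/(37.70) − 1/(17.3) = -0.03128, so d_i = -31.97 cm.
m = −d_i/d_o = +1.848.
|h_i| = |m|·h_o = 1.848 × 0.65 = 1.20 cm. The image is virtual, upright and enlarged, on the same side as the object.

1.20 cm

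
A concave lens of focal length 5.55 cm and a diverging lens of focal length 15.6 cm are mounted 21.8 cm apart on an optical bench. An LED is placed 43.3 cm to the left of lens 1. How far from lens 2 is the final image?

9.85 cm

Lens 1 is diverging, so f₁ = −5.55 cm.
Lens 1: 1/d_i1 = 1/f₁ − 1/d_o1 = 1/(-5.55) − 1/(43.3) = -0.2033, so d_i1 = -4.919 cm.
The intermediate image is 4.919 cm to the left of lens 1 (virtual), which is 21.8 − (-4.919) = 26.72 cm to the left of lens 2, so d_o2 = +26.72 cm.
Lens 2 is diverging, so f₂ = −15.6 cm.
Lens 2: 1/d_i2 = 1/f₂ − 1/d_o2 = 1/(-15.6) − 1/(26.72) = -0.1015, so d_i2 = -9.85 cm.
The final image is virtual, 9.85 cm to the left of lens 2 (overall magnification ≈ 0.042).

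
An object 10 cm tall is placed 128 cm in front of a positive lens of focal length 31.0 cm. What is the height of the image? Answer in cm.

3.20 cm

1/d_i = 1/f − 1/d_o = 1/(31.00) − 1/(128) = 0.02445, so d_i = 40.91 cm.
m = −d_i/d_o = -0.3196.
|h_i| = |m|·h_o = 0.3196 × 10 = 3.20 cm. The image is real, inverted and reduced, on the far side of the lens.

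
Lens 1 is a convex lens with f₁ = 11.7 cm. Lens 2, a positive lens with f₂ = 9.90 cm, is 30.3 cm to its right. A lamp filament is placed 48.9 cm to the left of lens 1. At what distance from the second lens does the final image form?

Lens 1: 1/d_i1 = 1/f₁ − 1/d_o1 = 1/(11.7) − 1/(48.9) = 0.06502, so d_i1 = 15.38 cm.
The intermediate image is 15.38 cm to the right of lens 1, which is 30.3 − (15.38) = 14.92 cm to the left of lens 2, so d_o2 = +14.92 cm.
Lens 2: 1/d_i2 = 1/f₂ − 1/d_o2 = 1/(9.90) − 1/(14.92) = 0.03399, so d_i2 = 29.4 cm.
The final image is real, 29.4 cm to the right of lens 2 (overall magnification ≈ 0.62).

29.4 cm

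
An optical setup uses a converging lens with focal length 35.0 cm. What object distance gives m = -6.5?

m = −d_i/d_o ⇒ d_i = −m·d_o.
1/f = 1/d_o + 1/d_i = 1/d_o − 1/(m·d_o) = (1 − 1/m)/d_o, so d_o = f(1 − 1/m) = (35.00)(1 − 1/(-6.5)) = 40.4 cm.

40.4 cm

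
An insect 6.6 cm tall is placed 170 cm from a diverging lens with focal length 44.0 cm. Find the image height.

1.36 cm

For a diverging lens, f = -44.0 cm.
1/d_i = 1/f − 1/d_o = 1/(-44.00) − 1/(170) = -0.02861, so d_i = -34.95 cm.
m = −d_i/d_o = +0.2056.
|h_i| = |m|·h_o = 0.2056 × 6.6 = 1.36 cm. The image is virtual, upright and reduced, on the same side as the object.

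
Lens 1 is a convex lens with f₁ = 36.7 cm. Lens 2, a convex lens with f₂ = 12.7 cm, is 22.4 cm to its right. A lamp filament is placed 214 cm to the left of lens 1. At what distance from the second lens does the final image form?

Lens 1: 1/d_i1 = 1/f₁ − 1/d_o1 = 1/(36.7) − 1/(214) = 0.02258, so d_i1 = 44.30 cm.
The intermediate image is 44.30 cm to the right of lens 1, which lies 21.90 cm to the right of lens 2 — a virtual object — so d_o2 = −21.90 cm.
Lens 2: 1/d_i2 = 1/f₂ − 1/d_o2 = 1/(12.7) − 1/(-21.90) = 0.1244, so d_i2 = 8.04 cm.
The final image is real, 8.04 cm to the right of lens 2 (overall magnification ≈ -0.076).

8.04 cm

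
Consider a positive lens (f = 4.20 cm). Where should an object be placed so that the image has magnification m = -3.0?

5.60 cm

m = −d_i/d_o ⇒ d_i = −m·d_o.
1/f = 1/d_o + 1/d_i = 1/d_o − 1/(m·d_o) = (1 − 1/m)/d_o, so d_o = f(1 − 1/m) = (4.200)(1 − 1/(-3.0)) = 5.60 cm.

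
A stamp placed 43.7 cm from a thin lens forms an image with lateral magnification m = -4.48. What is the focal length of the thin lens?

m = −d_i/d_o ⇒ d_i = −m·d_o = −(-4.48)·(43.7) = 195.8 cm.
1/f = 1/d_o + 1/d_i = 1/(43.7) + 1/(195.8) = 0.02799, so f = 35.7 cm.
Since f is positive, the thin lens is converging.

f = 35.7 cm (converging)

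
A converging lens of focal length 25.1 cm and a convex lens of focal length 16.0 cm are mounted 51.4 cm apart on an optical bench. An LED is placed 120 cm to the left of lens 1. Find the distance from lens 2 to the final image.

Lens 1: 1/d_i1 = 1/f₁ − 1/d_o1 = 1/(25.1) − 1/(120) = 0.03151, so d_i1 = 31.74 cm.
The intermediate image is 31.74 cm to the right of lens 1, which is 51.4 − (31.74) = 19.66 cm to the left of lens 2, so d_o2 = +19.66 cm.
Lens 2: 1/d_i2 = 1/f₂ − 1/d_o2 = 1/(16.0) − 1/(19.66) = 0.01164, so d_i2 = 85.9 cm.
The final image is real, 85.9 cm to the right of lens 2 (overall magnification ≈ 1.2).

85.9 cm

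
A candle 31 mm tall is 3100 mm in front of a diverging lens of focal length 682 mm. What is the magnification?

m = +0.180

For a diverging lens, f = -682 mm.
1/d_i = 1/f − 1/d_o = 1/(-682.0) − 1/(3100) = -0.001789, so d_i = -559.0 mm.
m = −d_i/d_o = −(-559.0)/(3100) = +0.180.
The image is virtual, upright and reduced, on the same side as the object.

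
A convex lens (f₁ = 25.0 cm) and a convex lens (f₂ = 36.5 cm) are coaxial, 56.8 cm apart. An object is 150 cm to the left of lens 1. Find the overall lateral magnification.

m = -0.753

Lens 1: 1/d_i1 = 1/(25.0) − 1/(150) = 0.03333, so d_i1 = 30.00 cm; m₁ = −d_i1/d_o1 = -0.2000.
d_o2 = 56.8 − (30.00) = 26.80 cm.
Lens 2: 1/d_i2 = 1/(36.5) − 1/(26.80) = -0.009916, so d_i2 = -100.8 cm; m₂ = −d_i2/d_o2 = +3.763.
m = m₁·m₂ = (-0.2000)(+3.763) = -0.753.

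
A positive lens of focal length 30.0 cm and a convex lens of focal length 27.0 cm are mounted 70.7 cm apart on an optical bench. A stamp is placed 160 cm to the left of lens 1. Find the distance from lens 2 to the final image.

135 cm

Lens 1: 1/d_i1 = 1/f₁ − 1/d_o1 = 1/(30.0) − 1/(160) = 0.02708, so d_i1 = 36.92 cm.
The intermediate image is 36.92 cm to the right of lens 1, which is 70.7 − (36.92) = 33.78 cm to the left of lens 2, so d_o2 = +33.78 cm.
Lens 2: 1/d_i2 = 1/f₂ − 1/d_o2 = 1/(27.0) − 1/(33.78) = 0.007434, so d_i2 = 135 cm.
The final image is real, 135 cm to the right of lens 2 (overall magnification ≈ 0.92).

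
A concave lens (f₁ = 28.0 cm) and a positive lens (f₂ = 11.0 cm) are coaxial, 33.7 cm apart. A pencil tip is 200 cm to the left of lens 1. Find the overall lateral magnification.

m = -0.0286

f₁ = −28.0 cm (diverging).
Lens 1: 1/d_i1 = 1/(-28.0) − 1/(200) = -0.04071, so d_i1 = -24.56 cm; m₁ = −d_i1/d_o1 = +0.1228.
d_o2 = 33.7 − (-24.56) = 58.26 cm.
Lens 2: 1/d_i2 = 1/(11.0) − 1/(58.26) = 0.07374, so d_i2 = 13.56 cm; m₂ = −d_i2/d_o2 = -0.2328.
m = m₁·m₂ = (+0.1228)(-0.2328) = -0.0286.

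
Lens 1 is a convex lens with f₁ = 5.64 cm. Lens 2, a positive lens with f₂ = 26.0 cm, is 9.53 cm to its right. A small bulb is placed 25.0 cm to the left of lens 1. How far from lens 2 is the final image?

Lens 1: 1/d_i1 = 1/f₁ − 1/d_o1 = 1/(5.64) − 1/(25.0) = 0.1373, so d_i1 = 7.283 cm.
The intermediate image is 7.283 cm to the right of lens 1, which is 9.53 − (7.283) = 2.247 cm to the left of lens 2, so d_o2 = +2.247 cm.
Lens 2: 1/d_i2 = 1/f₂ − 1/d_o2 = 1/(26.0) − 1/(2.247) = -0.4066, so d_i2 = -2.46 cm.
The final image is virtual, 2.46 cm to the left of lens 2 (overall magnification ≈ -0.32).

2.46 cm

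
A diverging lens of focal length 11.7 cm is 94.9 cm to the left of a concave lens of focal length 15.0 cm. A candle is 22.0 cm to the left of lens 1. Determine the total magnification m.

f₁ = −11.7 cm (diverging).
Lens 1: 1/d_i1 = 1/(-11.7) − 1/(22.0) = -0.1309, so d_i1 = -7.638 cm; m₁ = −d_i1/d_o1 = +0.3472.
d_o2 = 94.9 − (-7.638) = 102.5 cm.
f₂ = −15.0 cm (diverging).
Lens 2: 1/d_i2 = 1/(-15.0) − 1/(102.5) = -0.07642, so d_i2 = -13.09 cm; m₂ = −d_i2/d_o2 = +0.1277.
m = m₁·m₂ = (+0.3472)(+0.1277) = +0.0443.

m = +0.0443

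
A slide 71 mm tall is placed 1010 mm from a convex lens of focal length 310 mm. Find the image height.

31.4 mm

1/d_i = 1/f − 1/d_o = 1/(310.0) − 1/(1010) = 0.002236, so d_i = 447.3 mm.
m = −d_i/d_o = -0.4429.
|h_i| = |m|·h_o = 0.4429 × 71 = 31.4 mm. The image is real, inverted and reduced, on the far side of the lens.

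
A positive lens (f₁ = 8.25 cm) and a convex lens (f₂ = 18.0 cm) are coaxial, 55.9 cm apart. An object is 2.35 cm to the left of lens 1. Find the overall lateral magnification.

m = -0.611

Lens 1: 1/d_i1 = 1/(8.25) − 1/(2.35) = -0.3043, so d_i1 = -3.286 cm; m₁ = −d_i1/d_o1 = +1.398.
d_o2 = 55.9 − (-3.286) = 59.19 cm.
Lens 2: 1/d_i2 = 1/(18.0) − 1/(59.19) = 0.03866, so d_i2 = 25.87 cm; m₂ = −d_i2/d_o2 = -0.4370.
m = m₁·m₂ = (+1.398)(-0.4370) = -0.611.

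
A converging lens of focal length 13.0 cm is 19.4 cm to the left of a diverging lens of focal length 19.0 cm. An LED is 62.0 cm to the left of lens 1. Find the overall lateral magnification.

m = -0.230

Lens 1: 1/d_i1 = 1/(13.0) − 1/(62.0) = 0.06079, so d_i1 = 16.45 cm; m₁ = −d_i1/d_o1 = -0.2653.
d_o2 = 19.4 − (16.45) = 2.950 cm.
f₂ = −19.0 cm (diverging).
Lens 2: 1/d_i2 = 1/(-19.0) − 1/(2.950) = -0.3916, so d_i2 = -2.554 cm; m₂ = −d_i2/d_o2 = +0.8656.
m = m₁·m₂ = (-0.2653)(+0.8656) = -0.230.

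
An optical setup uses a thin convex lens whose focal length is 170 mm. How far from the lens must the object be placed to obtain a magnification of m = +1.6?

63.8 mm

m = −d_i/d_o ⇒ d_i = −m·d_o.
1/f = 1/d_o + 1/d_i = 1/d_o − 1/(m·d_o) = (1 − 1/m)/d_o, so d_o = f(1 − 1/m) = (170.0)(1 − 1/(+1.6)) = 63.8 mm.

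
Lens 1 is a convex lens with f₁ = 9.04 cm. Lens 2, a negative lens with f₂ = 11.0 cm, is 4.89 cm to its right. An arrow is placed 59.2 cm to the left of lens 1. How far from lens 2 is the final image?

Lens 1: 1/d_i1 = 1/f₁ − 1/d_o1 = 1/(9.04) − 1/(59.2) = 0.09373, so d_i1 = 10.67 cm.
The intermediate image is 10.67 cm to the right of lens 1, which lies 5.780 cm to the right of lens 2 — a virtual object — so d_o2 = −5.780 cm.
Lens 2 is diverging, so f₂ = −11.0 cm.
Lens 2: 1/d_i2 = 1/f₂ − 1/d_o2 = 1/(-11.0) − 1/(-5.780) = 0.08210, so d_i2 = 12.2 cm.
The final image is real, 12.2 cm to the right of lens 2 (overall magnification ≈ -0.38).

12.2 cm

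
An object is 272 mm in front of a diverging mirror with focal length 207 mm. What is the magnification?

m = +0.432

For a diverging mirror, f = -207 mm.
1/d_i = 1/f − 1/d_o = 1/(-207.0) − 1/(272) = -0.008507, so d_i = -117.5 mm.
m = −d_i/d_o = −(-117.5)/(272) = +0.432.
The image is virtual, upright and reduced, behind the mirror.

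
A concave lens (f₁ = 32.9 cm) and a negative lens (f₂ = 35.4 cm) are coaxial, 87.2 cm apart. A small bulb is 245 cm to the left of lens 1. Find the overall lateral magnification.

f₁ = −32.9 cm (diverging).
Lens 1: 1/d_i1 = 1/(-32.9) − 1/(245) = -0.03448, so d_i1 = -29.01 cm; m₁ = −d_i1/d_o1 = +0.1184.
d_o2 = 87.2 − (-29.01) = 116.2 cm.
f₂ = −35.4 cm (diverging).
Lens 2: 1/d_i2 = 1/(-35.4) − 1/(116.2) = -0.03685, so d_i2 = -27.13 cm; m₂ = −d_i2/d_o2 = +0.2335.
m = m₁·m₂ = (+0.1184)(+0.2335) = +0.0276.

m = +0.0276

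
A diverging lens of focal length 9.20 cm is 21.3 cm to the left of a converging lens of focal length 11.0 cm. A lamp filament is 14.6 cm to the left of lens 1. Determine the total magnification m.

m = -0.267

f₁ = −9.20 cm (diverging).
Lens 1: 1/d_i1 = 1/(-9.20) − 1/(14.6) = -0.1772, so d_i1 = -5.644 cm; m₁ = −d_i1/d_o1 = +0.3866.
d_o2 = 21.3 − (-5.644) = 26.94 cm.
Lens 2: 1/d_i2 = 1/(11.0) − 1/(26.94) = 0.05379, so d_i2 = 18.59 cm; m₂ = −d_i2/d_o2 = -0.6901.
m = m₁·m₂ = (+0.3866)(-0.6901) = -0.267.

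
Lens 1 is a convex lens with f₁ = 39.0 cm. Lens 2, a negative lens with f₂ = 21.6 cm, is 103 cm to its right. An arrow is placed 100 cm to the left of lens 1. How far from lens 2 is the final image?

13.9 cm

Lens 1: 1/d_i1 = 1/f₁ − 1/d_o1 = 1/(39.0) − 1/(100) = 0.01564, so d_i1 = 63.93 cm.
The intermediate image is 63.93 cm to the right of lens 1, which is 103 − (63.93) = 39.07 cm to the left of lens 2, so d_o2 = +39.07 cm.
Lens 2 is diverging, so f₂ = −21.6 cm.
Lens 2: 1/d_i2 = 1/f₂ − 1/d_o2 = 1/(-21.6) − 1/(39.07) = -0.07189, so d_i2 = -13.9 cm.
The final image is virtual, 13.9 cm to the left of lens 2 (overall magnification ≈ -0.23).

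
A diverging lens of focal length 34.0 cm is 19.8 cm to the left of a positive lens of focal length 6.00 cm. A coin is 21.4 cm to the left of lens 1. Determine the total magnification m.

m = -0.137

f₁ = −34.0 cm (diverging).
Lens 1: 1/d_i1 = 1/(-34.0) − 1/(21.4) = -0.07614, so d_i1 = -13.13 cm; m₁ = −d_i1/d_o1 = +0.6136.
d_o2 = 19.8 − (-13.13) = 32.93 cm.
Lens 2: 1/d_i2 = 1/(6.00) − 1/(32.93) = 0.1363, so d_i2 = 7.337 cm; m₂ = −d_i2/d_o2 = -0.2228.
m = m₁·m₂ = (+0.6136)(-0.2228) = -0.137.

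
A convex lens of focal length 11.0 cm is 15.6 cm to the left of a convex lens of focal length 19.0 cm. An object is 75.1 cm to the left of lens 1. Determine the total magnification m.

Lens 1: 1/d_i1 = 1/(11.0) − 1/(75.1) = 0.07759, so d_i1 = 12.89 cm; m₁ = −d_i1/d_o1 = -0.1716.
d_o2 = 15.6 − (12.89) = 2.710 cm.
Lens 2: 1/d_i2 = 1/(19.0) − 1/(2.710) = -0.3164, so d_i2 = -3.161 cm; m₂ = −d_i2/d_o2 = +1.166.
m = m₁·m₂ = (-0.1716)(+1.166) = -0.200.

m = -0.200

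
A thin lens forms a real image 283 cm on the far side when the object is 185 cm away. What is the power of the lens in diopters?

P = +0.894 D

d_i = +283 cm.
1/f = 1/d_o + 1/d_i = 1/(185) + 1/(283) = 0.008939 cm⁻¹.
f = 111.9 cm = 1.119 m, so P = 1/f = +0.894 D.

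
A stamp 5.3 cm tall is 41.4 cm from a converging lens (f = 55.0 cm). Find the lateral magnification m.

1/d_i = 1/f − 1/d_o = 1/(55.00) − 1/(41.4) = -0.005973, so d_i = -167.4 cm.
m = −d_i/d_o = −(-167.4)/(41.4) = +4.04.
The image is virtual, upright and enlarged, on the same side as the object.

m = +4.04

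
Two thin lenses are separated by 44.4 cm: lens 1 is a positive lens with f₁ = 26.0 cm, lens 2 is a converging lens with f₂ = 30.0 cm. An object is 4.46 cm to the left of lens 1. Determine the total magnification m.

m = -1.83

Lens 1: 1/d_i1 = 1/(26.0) − 1/(4.46) = -0.1858, so d_i1 = -5.383 cm; m₁ = −d_i1/d_o1 = +1.207.
d_o2 = 44.4 − (-5.383) = 49.78 cm.
Lens 2: 1/d_i2 = 1/(30.0) − 1/(49.78) = 0.01324, so d_i2 = 75.50 cm; m₂ = −d_i2/d_o2 = -1.517.
m = m₁·m₂ = (+1.207)(-1.517) = -1.83.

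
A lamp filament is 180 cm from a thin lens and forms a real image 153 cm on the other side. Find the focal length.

f = 82.7 cm (converging)

Real image ⇒ d_i = +153 cm.
1/f = 1/d_o + 1/d_i = 1/(180) + 1/(153) = 0.01209, so f = 82.7 cm.
Since f is positive, the thin lens is converging.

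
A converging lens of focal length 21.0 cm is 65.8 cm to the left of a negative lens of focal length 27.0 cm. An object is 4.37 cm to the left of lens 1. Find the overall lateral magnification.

m = +0.347

Lens 1: 1/d_i1 = 1/(21.0) − 1/(4.37) = -0.1812, so d_i1 = -5.518 cm; m₁ = −d_i1/d_o1 = +1.263.
d_o2 = 65.8 − (-5.518) = 71.32 cm.
f₂ = −27.0 cm (diverging).
Lens 2: 1/d_i2 = 1/(-27.0) − 1/(71.32) = -0.05106, so d_i2 = -19.59 cm; m₂ = −d_i2/d_o2 = +0.2746.
m = m₁·m₂ = (+1.263)(+0.2746) = +0.347.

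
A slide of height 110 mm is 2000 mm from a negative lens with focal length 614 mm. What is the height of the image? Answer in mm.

25.8 mm

For a negative lens, f = -614 mm.
1/d_i = 1/f − 1/d_o = 1/(-614.0) − 1/(2000) = -0.002129, so d_i = -469.8 mm.
m = −d_i/d_o = +0.2349.
|h_i| = |m|·h_o = 0.2349 × 110 = 25.8 mm. The image is virtual, upright and reduced, on the same side as the object.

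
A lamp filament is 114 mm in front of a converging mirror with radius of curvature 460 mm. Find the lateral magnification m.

m = +1.98

f = R/2 = 460/2 = 230.0 mm.
1/d_i = 1/f − 1/d_o = 1/(230.0) − 1/(114) = -0.004424, so d_i = -226.0 mm.
m = −d_i/d_o = −(-226.0)/(114) = +1.98.
The image is virtual, upright and enlarged, behind the mirror.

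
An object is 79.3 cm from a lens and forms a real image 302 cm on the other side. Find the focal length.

f = 62.8 cm (converging)

Real image ⇒ d_i = +302 cm.
1/f = 1/d_o + 1/d_i = 1/(79.3) + 1/(302) = 0.01592, so f = 62.8 cm.
Since f is positive, the lens is converging.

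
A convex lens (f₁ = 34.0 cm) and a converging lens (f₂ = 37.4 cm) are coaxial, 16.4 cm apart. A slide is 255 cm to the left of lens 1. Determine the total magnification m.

m = -0.0955

Lens 1: 1/d_i1 = 1/(34.0) − 1/(255) = 0.02549, so d_i1 = 39.23 cm; m₁ = −d_i1/d_o1 = -0.1538.
d_o2 = 16.4 − (39.23) = -22.83 cm (virtual object).
Lens 2: 1/d_i2 = 1/(37.4) − 1/(-22.83) = 0.07054, so d_i2 = 14.18 cm; m₂ = −d_i2/d_o2 = +0.6210.
m = m₁·m₂ = (-0.1538)(+0.6210) = -0.0955.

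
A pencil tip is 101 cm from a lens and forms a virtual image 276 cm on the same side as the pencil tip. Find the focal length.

f = 159 cm (converging)

Virtual image ⇒ d_i = −276 cm.
1/f = 1/d_o + 1/d_i = 1/(101) + 1/(-276) = 0.006278, so f = 159 cm.
Since f is positive, the lens is converging.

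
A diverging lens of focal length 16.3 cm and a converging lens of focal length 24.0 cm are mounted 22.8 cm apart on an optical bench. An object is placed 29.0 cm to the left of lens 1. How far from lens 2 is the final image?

Lens 1 is diverging, so f₁ = −16.3 cm.
Lens 1: 1/d_i1 = 1/f₁ − 1/d_o1 = 1/(-16.3) − 1/(29.0) = -0.09583, so d_i1 = -10.43 cm.
The intermediate image is 10.43 cm to the left of lens 1 (virtual), which is 22.8 − (-10.43) = 33.23 cm to the left of lens 2, so d_o2 = +33.23 cm.
Lens 2: 1/d_i2 = 1/f₂ − 1/d_o2 = 1/(24.0) − 1/(33.23) = 0.01157, so d_i2 = 86.4 cm.
The final image is real, 86.4 cm to the right of lens 2 (overall magnification ≈ -0.94).

86.4 cm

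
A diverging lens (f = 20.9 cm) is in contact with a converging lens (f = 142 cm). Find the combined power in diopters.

P = -4.08 D

P₁ = 1/f₁ = 1/(-0.209 m) = -4.785 D; P₂ = 1/f₂ = 1/(1.42 m) = +0.7042 D.
For thin lenses in contact, P = P₁ + P₂ = (-4.785) + (+0.7042) = -4.08 D.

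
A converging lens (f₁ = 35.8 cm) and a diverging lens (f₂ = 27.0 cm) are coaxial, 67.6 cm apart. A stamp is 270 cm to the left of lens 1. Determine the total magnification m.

m = -0.0774

Lens 1: 1/d_i1 = 1/(35.8) − 1/(270) = 0.02423, so d_i1 = 41.27 cm; m₁ = −d_i1/d_o1 = -0.1529.
d_o2 = 67.6 − (41.27) = 26.33 cm.
f₂ = −27.0 cm (diverging).
Lens 2: 1/d_i2 = 1/(-27.0) − 1/(26.33) = -0.07502, so d_i2 = -13.33 cm; m₂ = −d_i2/d_o2 = +0.5063.
m = m₁·m₂ = (-0.1529)(+0.5063) = -0.0774.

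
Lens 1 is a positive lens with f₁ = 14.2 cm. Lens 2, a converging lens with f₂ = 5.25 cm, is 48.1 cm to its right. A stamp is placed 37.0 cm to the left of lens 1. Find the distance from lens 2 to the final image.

6.64 cm

Lens 1: 1/d_i1 = 1/f₁ − 1/d_o1 = 1/(14.2) − 1/(37.0) = 0.04340, so d_i1 = 23.04 cm.
The intermediate image is 23.04 cm to the right of lens 1, which is 48.1 − (23.04) = 25.06 cm to the left of lens 2, so d_o2 = +25.06 cm.
Lens 2: 1/d_i2 = 1/f₂ − 1/d_o2 = 1/(5.25) − 1/(25.06) = 0.1506, so d_i2 = 6.64 cm.
The final image is real, 6.64 cm to the right of lens 2 (overall magnification ≈ 0.17).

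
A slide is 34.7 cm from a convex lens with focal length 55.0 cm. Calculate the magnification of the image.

1/d_i = 1/f − 1/d_o = 1/(55.00) − 1/(34.7) = -0.01064, so d_i = -94.01 cm.
m = −d_i/d_o = −(-94.01)/(34.7) = +2.71.
The image is virtual, upright and enlarged, on the same side as the object.

m = +2.71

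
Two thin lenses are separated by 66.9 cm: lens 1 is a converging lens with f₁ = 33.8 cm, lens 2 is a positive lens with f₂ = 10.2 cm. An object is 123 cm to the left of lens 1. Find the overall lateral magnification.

Lens 1: 1/d_i1 = 1/(33.8) − 1/(123) = 0.02146, so d_i1 = 46.61 cm; m₁ = −d_i1/d_o1 = -0.3789.
d_o2 = 66.9 − (46.61) = 20.29 cm.
Lens 2: 1/d_i2 = 1/(10.2) − 1/(20.29) = 0.04875, so d_i2 = 20.51 cm; m₂ = −d_i2/d_o2 = -1.011.
m = m₁·m₂ = (-0.3789)(-1.011) = +0.383.

m = +0.383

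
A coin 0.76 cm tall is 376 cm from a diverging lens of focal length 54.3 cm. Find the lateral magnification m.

m = +0.126

For a diverging lens, f = -54.3 cm.
1/d_i = 1/f − 1/d_o = 1/(-54.30) − 1/(376) = -0.02108, so d_i = -47.45 cm.
m = −d_i/d_o = −(-47.45)/(376) = +0.126.
The image is virtual, upright and reduced, on the same side as the object.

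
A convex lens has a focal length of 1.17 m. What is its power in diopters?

P = 1/f = 1/(1.17 m) = +0.855 D.

P = +0.855 D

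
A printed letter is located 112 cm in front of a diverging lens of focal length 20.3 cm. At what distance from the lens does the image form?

For a diverging lens, f = -20.3 cm.
Lens equation: 1/q = 1/f − 1/p = 1/(-20.30) − 1/(112) = -0.04926 − 0.008929 = -0.05819, so q = -17.2 cm.
The image is virtual, upright and reduced, on the same side as the object.

17.2 cm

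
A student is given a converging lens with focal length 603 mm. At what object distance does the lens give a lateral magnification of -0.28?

2760 mm

m = −d_i/d_o ⇒ d_i = −m·d_o.
1/f = 1/d_o + 1/d_i = 1/d_o − 1/(m·d_o) = (1 − 1/m)/d_o, so d_o = f(1 − 1/m) = (603.0)(1 − 1/(-0.28)) = 2760 mm.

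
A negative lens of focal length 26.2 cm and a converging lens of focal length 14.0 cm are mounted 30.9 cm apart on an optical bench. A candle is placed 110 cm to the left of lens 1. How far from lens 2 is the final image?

Lens 1 is diverging, so f₁ = −26.2 cm.
Lens 1: 1/d_i1 = 1/f₁ − 1/d_o1 = 1/(-26.2) − 1/(110) = -0.04726, so d_i1 = -21.16 cm.
The intermediate image is 21.16 cm to the left of lens 1 (virtual), which is 30.9 − (-21.16) = 52.06 cm to the left of lens 2, so d_o2 = +52.06 cm.
Lens 2: 1/d_i2 = 1/f₂ − 1/d_o2 = 1/(14.0) − 1/(52.06) = 0.05222, so d_i2 = 19.1 cm.
The final image is real, 19.1 cm to the right of lens 2 (overall magnification ≈ -0.071).

19.1 cm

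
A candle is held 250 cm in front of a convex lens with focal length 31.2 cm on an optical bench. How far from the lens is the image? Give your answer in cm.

35.6 cm

Thin-lens equation: 1/q = 1/f − 1/p = 1/(31.20) − 1/(250) = 0.03205 − 0.004000 = 0.02805, so q = 35.6 cm.
The image is real, inverted and reduced, on the far side of the lens.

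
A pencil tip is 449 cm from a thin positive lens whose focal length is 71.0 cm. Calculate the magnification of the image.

1/d_i = 1/f − 1/d_o = 1/(71.00) − 1/(449) = 0.01186, so d_i = 84.34 cm.
m = −d_i/d_o = −(84.34)/(449) = -0.188.
The image is real, inverted and reduced, on the far side of the lens.

m = -0.188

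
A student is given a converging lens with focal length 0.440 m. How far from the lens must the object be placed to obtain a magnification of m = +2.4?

0.257 m

m = −d_i/d_o ⇒ d_i = −m·d_o.
1/f = 1/d_o + 1/d_i = 1/d_o − 1/(m·d_o) = (1 − 1/m)/d_o, so d_o = f(1 − 1/m) = (0.4400)(1 − 1/(+2.4)) = 0.257 m.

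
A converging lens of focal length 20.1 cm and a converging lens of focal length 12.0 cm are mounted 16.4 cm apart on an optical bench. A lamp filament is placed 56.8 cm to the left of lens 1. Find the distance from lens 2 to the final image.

Lens 1: 1/d_i1 = 1/f₁ − 1/d_o1 = 1/(20.1) − 1/(56.8) = 0.03215, so d_i1 = 31.11 cm.
The intermediate image is 31.11 cm to the right of lens 1, which lies 14.71 cm to the right of lens 2 — a virtual object — so d_o2 = −14.71 cm.
Lens 2: 1/d_i2 = 1/f₂ − 1/d_o2 = 1/(12.0) − 1/(-14.71) = 0.1513, so d_i2 = 6.61 cm.
The final image is real, 6.61 cm to the right of lens 2 (overall magnification ≈ -0.25).

6.61 cm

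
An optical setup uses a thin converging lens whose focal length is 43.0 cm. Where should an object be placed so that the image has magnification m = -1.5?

71.7 cm

m = −d_i/d_o ⇒ d_i = −m·d_o.
1/f = 1/d_o + 1/d_i = 1/d_o − 1/(m·d_o) = (1 − 1/m)/d_o, so d_o = f(1 − 1/m) = (43.00)(1 − 1/(-1.5)) = 71.7 cm.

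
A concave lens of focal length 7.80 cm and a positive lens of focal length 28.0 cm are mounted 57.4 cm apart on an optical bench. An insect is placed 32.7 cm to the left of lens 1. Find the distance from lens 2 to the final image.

Lens 1 is diverging, so f₁ = −7.80 cm.
Lens 1: 1/d_i1 = 1/f₁ − 1/d_o1 = 1/(-7.80) − 1/(32.7) = -0.1588, so d_i1 = -6.298 cm.
The intermediate image is 6.298 cm to the left of lens 1 (virtual), which is 57.4 − (-6.298) = 63.70 cm to the left of lens 2, so d_o2 = +63.70 cm.
Lens 2: 1/d_i2 = 1/f₂ − 1/d_o2 = 1/(28.0) − 1/(63.70) = 0.02002, so d_i2 = 50.0 cm.
The final image is real, 50.0 cm to the right of lens 2 (overall magnification ≈ -0.15).

50.0 cm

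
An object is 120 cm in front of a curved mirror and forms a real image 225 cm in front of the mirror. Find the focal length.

Real image ⇒ d_i = +225 cm.
1/f = 1/d_o + 1/d_i = 1/(120) + 1/(225) = 0.01278, so f = 78.3 cm.
Since f is positive, the curved mirror is concave.

f = 78.3 cm (concave)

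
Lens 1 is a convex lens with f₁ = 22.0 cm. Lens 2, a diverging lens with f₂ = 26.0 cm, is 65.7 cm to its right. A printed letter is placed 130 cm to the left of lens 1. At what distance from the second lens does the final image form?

15.6 cm

Lens 1: 1/d_i1 = 1/f₁ − 1/d_o1 = 1/(22.0) − 1/(130) = 0.03776, so d_i1 = 26.48 cm.
The intermediate image is 26.48 cm to the right of lens 1, which is 65.7 − (26.48) = 39.22 cm to the left of lens 2, so d_o2 = +39.22 cm.
Lens 2 is diverging, so f₂ = −26.0 cm.
Lens 2: 1/d_i2 = 1/f₂ − 1/d_o2 = 1/(-26.0) − 1/(39.22) = -0.06396, so d_i2 = -15.6 cm.
The final image is virtual, 15.6 cm to the left of lens 2 (overall magnification ≈ -0.081).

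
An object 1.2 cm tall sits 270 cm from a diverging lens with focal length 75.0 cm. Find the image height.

0.261 cm

For a diverging lens, f = -75.0 cm.
1/d_i = 1/f − 1/d_o = 1/(-75.00) − 1/(270) = -0.01704, so d_i = -58.70 cm.
m = −d_i/d_o = +0.2174.
|h_i| = |m|·h_o = 0.2174 × 1.2 = 0.261 cm. The image is virtual, upright and reduced, on the same side as the object.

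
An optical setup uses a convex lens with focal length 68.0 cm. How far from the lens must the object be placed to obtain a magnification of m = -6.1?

79.1 cm

m = −d_i/d_o ⇒ d_i = −m·d_o.
1/f = 1/d_o + 1/d_i = 1/d_o − 1/(m·d_o) = (1 − 1/m)/d_o, so d_o = f(1 − 1/m) = (68.00)(1 − 1/(-6.1)) = 79.1 cm.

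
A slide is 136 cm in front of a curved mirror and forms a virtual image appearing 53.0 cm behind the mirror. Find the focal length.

Virtual image ⇒ d_i = −53.0 cm.
1/f = 1/d_o + 1/d_i = 1/(136) + 1/(-53.0) = -0.01151, so f = -86.8 cm.
Since f is negative, the curved mirror is convex.

f = -86.8 cm (convex)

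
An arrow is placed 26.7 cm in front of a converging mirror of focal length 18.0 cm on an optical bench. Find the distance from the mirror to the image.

Mirror equation: 1/v = 1/f − 1/u = 1/(18.00) − 1/(26.7) = 0.05556 − 0.03745 = 0.01810, so v = 55.2 cm.
The image is real, inverted and enlarged, in front of the mirror.

55.2 cm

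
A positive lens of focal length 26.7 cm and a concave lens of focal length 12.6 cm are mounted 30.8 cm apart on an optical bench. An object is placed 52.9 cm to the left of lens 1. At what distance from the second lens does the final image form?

27.7 cm

Lens 1: 1/d_i1 = 1/f₁ − 1/d_o1 = 1/(26.7) − 1/(52.9) = 0.01855, so d_i1 = 53.91 cm.
The intermediate image is 53.91 cm to the right of lens 1, which lies 23.11 cm to the right of lens 2 — a virtual object — so d_o2 = −23.11 cm.
Lens 2 is diverging, so f₂ = −12.6 cm.
Lens 2: 1/d_i2 = 1/f₂ − 1/d_o2 = 1/(-12.6) − 1/(-23.11) = -0.03609, so d_i2 = -27.7 cm.
The final image is virtual, 27.7 cm to the left of lens 2 (overall magnification ≈ 1.2).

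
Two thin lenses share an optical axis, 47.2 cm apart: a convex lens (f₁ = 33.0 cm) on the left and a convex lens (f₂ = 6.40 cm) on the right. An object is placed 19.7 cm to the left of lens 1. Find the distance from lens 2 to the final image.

Lens 1: 1/d_i1 = 1/f₁ − 1/d_o1 = 1/(33.0) − 1/(19.7) = -0.02046, so d_i1 = -48.88 cm.
The intermediate image is 48.88 cm to the left of lens 1 (virtual), which is 47.2 − (-48.88) = 96.08 cm to the left of lens 2, so d_o2 = +96.08 cm.
Lens 2: 1/d_i2 = 1/f₂ − 1/d_o2 = 1/(6.40) − 1/(96.08) = 0.1458, so d_i2 = 6.86 cm.
The final image is real, 6.86 cm to the right of lens 2 (overall magnification ≈ -0.18).

6.86 cm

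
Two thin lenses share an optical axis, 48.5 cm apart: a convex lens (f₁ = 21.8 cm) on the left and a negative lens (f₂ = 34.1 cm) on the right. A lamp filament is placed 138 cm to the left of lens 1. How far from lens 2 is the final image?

13.6 cm

Lens 1: 1/d_i1 = 1/f₁ − 1/d_o1 = 1/(21.8) − 1/(138) = 0.03863, so d_i1 = 25.89 cm.
The intermediate image is 25.89 cm to the right of lens 1, which is 48.5 − (25.89) = 22.61 cm to the left of lens 2, so d_o2 = +22.61 cm.
Lens 2 is diverging, so f₂ = −34.1 cm.
Lens 2: 1/d_i2 = 1/f₂ − 1/d_o2 = 1/(-34.1) − 1/(22.61) = -0.07355, so d_i2 = -13.6 cm.
The final image is virtual, 13.6 cm to the left of lens 2 (overall magnification ≈ -0.11).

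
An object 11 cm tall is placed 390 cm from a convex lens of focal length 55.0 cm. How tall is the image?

1/d_i = 1/f − 1/d_o = 1/(55.00) − 1/(390) = 0.01562, so d_i = 64.03 cm.
m = −d_i/d_o = -0.1642.
|h_i| = |m|·h_o = 0.1642 × 11 = 1.81 cm. The image is real, inverted and reduced, on the far side of the lens.

1.81 cm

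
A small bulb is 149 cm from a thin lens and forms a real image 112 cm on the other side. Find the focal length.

f = 63.9 cm (converging)

Real image ⇒ d_i = +112 cm.
1/f = 1/d_o + 1/d_i = 1/(149) + 1/(112) = 0.01564, so f = 63.9 cm.
Since f is positive, the thin lens is converging.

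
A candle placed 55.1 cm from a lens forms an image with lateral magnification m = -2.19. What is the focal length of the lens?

m = −d_i/d_o ⇒ d_i = −m·d_o = −(-2.19)·(55.1) = 120.7 cm.
1/f = 1/d_o + 1/d_i = 1/(55.1) + 1/(120.7) = 0.02643, so f = 37.8 cm.
Since f is positive, the lens is converging.

f = 37.8 cm (converging)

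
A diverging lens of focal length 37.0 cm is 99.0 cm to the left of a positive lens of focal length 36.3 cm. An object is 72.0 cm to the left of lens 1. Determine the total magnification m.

f₁ = −37.0 cm (diverging).
Lens 1: 1/d_i1 = 1/(-37.0) − 1/(72.0) = -0.04092, so d_i1 = -24.44 cm; m₁ = −d_i1/d_o1 = +0.3394.
d_o2 = 99.0 − (-24.44) = 123.4 cm.
Lens 2: 1/d_i2 = 1/(36.3) − 1/(123.4) = 0.01944, so d_i2 = 51.43 cm; m₂ = −d_i2/d_o2 = -0.4168.
m = m₁·m₂ = (+0.3394)(-0.4168) = -0.141.

m = -0.141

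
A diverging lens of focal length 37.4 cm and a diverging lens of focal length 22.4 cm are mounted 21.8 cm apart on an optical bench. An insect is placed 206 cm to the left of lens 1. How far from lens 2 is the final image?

15.8 cm

Lens 1 is diverging, so f₁ = −37.4 cm.
Lens 1: 1/d_i1 = 1/f₁ − 1/d_o1 = 1/(-37.4) − 1/(206) = -0.03159, so d_i1 = -31.65 cm.
The intermediate image is 31.65 cm to the left of lens 1 (virtual), which is 21.8 − (-31.65) = 53.45 cm to the left of lens 2, so d_o2 = +53.45 cm.
Lens 2 is diverging, so f₂ = −22.4 cm.
Lens 2: 1/d_i2 = 1/f₂ − 1/d_o2 = 1/(-22.4) − 1/(53.45) = -0.06335, so d_i2 = -15.8 cm.
The final image is virtual, 15.8 cm to the left of lens 2 (overall magnification ≈ 0.045).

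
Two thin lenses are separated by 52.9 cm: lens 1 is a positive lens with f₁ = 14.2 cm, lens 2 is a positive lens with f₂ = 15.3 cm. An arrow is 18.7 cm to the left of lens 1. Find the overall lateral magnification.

m = -2.26

Lens 1: 1/d_i1 = 1/(14.2) − 1/(18.7) = 0.01695, so d_i1 = 59.01 cm; m₁ = −d_i1/d_o1 = -3.156.
d_o2 = 52.9 − (59.01) = -6.110 cm (virtual object).
Lens 2: 1/d_i2 = 1/(15.3) − 1/(-6.110) = 0.2290, so d_i2 = 4.366 cm; m₂ = −d_i2/d_o2 = +0.7146.
m = m₁·m₂ = (-3.156)(+0.7146) = -2.26.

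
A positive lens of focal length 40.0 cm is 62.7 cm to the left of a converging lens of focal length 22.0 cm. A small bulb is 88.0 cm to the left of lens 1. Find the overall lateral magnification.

Lens 1: 1/d_i1 = 1/(40.0) − 1/(88.0) = 0.01364, so d_i1 = 73.33 cm; m₁ = −d_i1/d_o1 = -0.8333.
d_o2 = 62.7 − (73.33) = -10.63 cm (virtual object).
Lens 2: 1/d_i2 = 1/(22.0) − 1/(-10.63) = 0.1395, so d_i2 = 7.167 cm; m₂ = −d_i2/d_o2 = +0.6742.
m = m₁·m₂ = (-0.8333)(+0.6742) = -0.562.

m = -0.562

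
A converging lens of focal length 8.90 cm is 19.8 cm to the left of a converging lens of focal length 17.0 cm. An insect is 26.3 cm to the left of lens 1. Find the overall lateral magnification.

Lens 1: 1/d_i1 = 1/(8.90) − 1/(26.3) = 0.07434, so d_i1 = 13.45 cm; m₁ = −d_i1/d_o1 = -0.5114.
d_o2 = 19.8 − (13.45) = 6.350 cm.
Lens 2: 1/d_i2 = 1/(17.0) − 1/(6.350) = -0.09866, so d_i2 = -10.14 cm; m₂ = −d_i2/d_o2 = +1.596.
m = m₁·m₂ = (-0.5114)(+1.596) = -0.816.

m = -0.816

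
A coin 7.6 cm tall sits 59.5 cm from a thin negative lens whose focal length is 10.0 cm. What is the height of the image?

1.09 cm

For a negative lens, f = -10.0 cm.
1/d_i = 1/f − 1/d_o = 1/(-10.00) − 1/(59.5) = -0.1168, so d_i = -8.561 cm.
m = −d_i/d_o = +0.1439.
|h_i| = |m|·h_o = 0.1439 × 7.6 = 1.09 cm. The image is virtual, upright and reduced, on the same side as the object.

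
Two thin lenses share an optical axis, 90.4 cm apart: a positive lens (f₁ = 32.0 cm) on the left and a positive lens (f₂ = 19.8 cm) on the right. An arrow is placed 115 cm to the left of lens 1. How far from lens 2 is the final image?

Lens 1: 1/d_i1 = 1/f₁ − 1/d_o1 = 1/(32.0) − 1/(115) = 0.02255, so d_i1 = 44.34 cm.
The intermediate image is 44.34 cm to the right of lens 1, which is 90.4 − (44.34) = 46.06 cm to the left of lens 2, so d_o2 = +46.06 cm.
Lens 2: 1/d_i2 = 1/f₂ − 1/d_o2 = 1/(19.8) − 1/(46.06) = 0.02879, so d_i2 = 34.7 cm.
The final image is real, 34.7 cm to the right of lens 2 (overall magnification ≈ 0.29).

34.7 cm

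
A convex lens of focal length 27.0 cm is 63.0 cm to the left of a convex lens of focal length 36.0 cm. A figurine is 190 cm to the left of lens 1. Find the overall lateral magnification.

Lens 1: 1/d_i1 = 1/(27.0) − 1/(190) = 0.03177, so d_i1 = 31.47 cm; m₁ = −d_i1/d_o1 = -0.1656.
d_o2 = 63.0 − (31.47) = 31.53 cm.
Lens 2: 1/d_i2 = 1/(36.0) − 1/(31.53) = -0.003938, so d_i2 = -253.9 cm; m₂ = −d_i2/d_o2 = +8.054.
m = m₁·m₂ = (-0.1656)(+8.054) = -1.33.

m = -1.33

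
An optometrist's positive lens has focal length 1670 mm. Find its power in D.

f = 167 cm = 1.67 m.
P = 1/f = 1/(1.67 m) = +0.599 D.

P = +0.599 D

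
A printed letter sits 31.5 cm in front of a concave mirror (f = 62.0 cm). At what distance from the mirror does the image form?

Mirror equation: 1/q = 1/f − 1/p = 1/(62.00) − 1/(31.5) = 0.01613 − 0.03175 = -0.01562, so q = -64.0 cm.
The image is virtual, upright and enlarged, behind the mirror.

64.0 cm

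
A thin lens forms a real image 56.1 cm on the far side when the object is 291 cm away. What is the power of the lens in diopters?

P = +2.13 D

d_i = +56.1 cm.
1/f = 1/d_o + 1/d_i = 1/(291) + 1/(56.1) = 0.02126 cm⁻¹.
f = 47.03 cm = 0.4703 m, so P = 1/f = +2.13 D.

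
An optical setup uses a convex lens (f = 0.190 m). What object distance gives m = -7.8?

0.214 m

m = −d_i/d_o ⇒ d_i = −m·d_o.
1/f = 1/d_o + 1/d_i = 1/d_o − 1/(m·d_o) = (1 − 1/m)/d_o, so d_o = f(1 − 1/m) = (0.1900)(1 − 1/(-7.8)) = 0.214 m.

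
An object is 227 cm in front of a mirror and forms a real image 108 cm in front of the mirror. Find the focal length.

Real image ⇒ d_i = +108 cm.
1/f = 1/d_o + 1/d_i = 1/(227) + 1/(108) = 0.01366, so f = 73.2 cm.
Since f is positive, the mirror is concave.

f = 73.2 cm (concave)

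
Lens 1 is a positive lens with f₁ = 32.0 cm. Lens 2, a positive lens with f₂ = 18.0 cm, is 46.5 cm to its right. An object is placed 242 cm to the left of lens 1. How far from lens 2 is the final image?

Lens 1: 1/d_i1 = 1/f₁ − 1/d_o1 = 1/(32.0) − 1/(242) = 0.02712, so d_i1 = 36.88 cm.
The intermediate image is 36.88 cm to the right of lens 1, which is 46.5 − (36.88) = 9.620 cm to the left of lens 2, so d_o2 = +9.620 cm.
Lens 2: 1/d_i2 = 1/f₂ − 1/d_o2 = 1/(18.0) − 1/(9.620) = -0.04839, so d_i2 = -20.7 cm.
The final image is virtual, 20.7 cm to the left of lens 2 (overall magnification ≈ -0.33).

20.7 cm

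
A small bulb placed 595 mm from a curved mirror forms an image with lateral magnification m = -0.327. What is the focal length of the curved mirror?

f = 147 mm (concave)

m = −d_i/d_o ⇒ d_i = −m·d_o = −(-0.327)·(595) = 194.6 mm.
1/f = 1/d_o + 1/d_i = 1/(595) + 1/(194.6) = 0.006819, so f = 147 mm.
Since f is positive, the curved mirror is concave.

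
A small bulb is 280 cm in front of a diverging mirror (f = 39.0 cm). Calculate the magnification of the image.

m = +0.122

For a diverging mirror, f = -39.0 cm.
1/d_i = 1/f − 1/d_o = 1/(-39.00) − 1/(280) = -0.02921, so d_i = -34.23 cm.
m = −d_i/d_o = −(-34.23)/(280) = +0.122.
The image is virtual, upright and reduced, behind the mirror.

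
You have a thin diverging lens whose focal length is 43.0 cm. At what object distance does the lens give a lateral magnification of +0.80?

10.8 cm

For a diverging lens, f = -43.0 cm.
m = −d_i/d_o ⇒ d_i = −m·d_o.
1/f = 1/d_o + 1/d_i = 1/d_o − 1/(m·d_o) = (1 − 1/m)/d_o, so d_o = f(1 − 1/m) = (-43.00)(1 − 1/(+0.80)) = 10.8 cm.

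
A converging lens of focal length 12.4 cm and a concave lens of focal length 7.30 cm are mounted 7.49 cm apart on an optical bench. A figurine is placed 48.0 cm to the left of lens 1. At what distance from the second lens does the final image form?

34.9 cm

Lens 1: 1/d_i1 = 1/f₁ − 1/d_o1 = 1/(12.4) − 1/(48.0) = 0.05981, so d_i1 = 16.72 cm.
The intermediate image is 16.72 cm to the right of lens 1, which lies 9.230 cm to the right of lens 2 — a virtual object — so d_o2 = −9.230 cm.
Lens 2 is diverging, so f₂ = −7.30 cm.
Lens 2: 1/d_i2 = 1/f₂ − 1/d_o2 = 1/(-7.30) − 1/(-9.230) = -0.02864, so d_i2 = -34.9 cm.
The final image is virtual, 34.9 cm to the left of lens 2 (overall magnification ≈ 1.3).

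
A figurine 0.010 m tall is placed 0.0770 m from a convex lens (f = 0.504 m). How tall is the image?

1/d_i = 1/f − 1/d_o = 1/(0.5040) − 1/(0.0770) = -11.00, so d_i = -0.09089 m.
m = −d_i/d_o = +1.180.
|h_i| = |m|·h_o = 1.180 × 0.010 = 0.0118 m. The image is virtual, upright and enlarged, on the same side as the object.

0.0118 m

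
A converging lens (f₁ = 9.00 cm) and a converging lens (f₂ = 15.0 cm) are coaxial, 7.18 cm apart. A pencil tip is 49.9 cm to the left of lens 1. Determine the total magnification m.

m = -0.176

Lens 1: 1/d_i1 = 1/(9.00) − 1/(49.9) = 0.09107, so d_i1 = 10.98 cm; m₁ = −d_i1/d_o1 = -0.2200.
d_o2 = 7.18 − (10.98) = -3.800 cm (virtual object).
Lens 2: 1/d_i2 = 1/(15.0) − 1/(-3.800) = 0.3298, so d_i2 = 3.032 cm; m₂ = −d_i2/d_o2 = +0.7979.
m = m₁·m₂ = (-0.2200)(+0.7979) = -0.176.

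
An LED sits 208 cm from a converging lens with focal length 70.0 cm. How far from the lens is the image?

Thin-lens equation: 1/q = 1/f − 1/p = 1/(70.00) − 1/(208) = 0.01429 − 0.004808 = 0.009478, so q = 106 cm.
The image is real, inverted and reduced, on the far side of the lens.

106 cm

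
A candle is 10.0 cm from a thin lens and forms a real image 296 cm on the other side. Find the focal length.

f = 9.67 cm (converging)

Real image ⇒ d_i = +296 cm.
1/f = 1/d_o + 1/d_i = 1/(10.0) + 1/(296) = 0.1034, so f = 9.67 cm.
Since f is positive, the thin lens is converging.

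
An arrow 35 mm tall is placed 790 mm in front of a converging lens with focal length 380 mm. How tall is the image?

1/d_i = 1/f − 1/d_o = 1/(380.0) − 1/(790) = 0.001366, so d_i = 732.2 mm.
m = −d_i/d_o = -0.9268.
|h_i| = |m|·h_o = 0.9268 × 35 = 32.4 mm. The image is real, inverted and reduced, on the far side of the lens.

32.4 mm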